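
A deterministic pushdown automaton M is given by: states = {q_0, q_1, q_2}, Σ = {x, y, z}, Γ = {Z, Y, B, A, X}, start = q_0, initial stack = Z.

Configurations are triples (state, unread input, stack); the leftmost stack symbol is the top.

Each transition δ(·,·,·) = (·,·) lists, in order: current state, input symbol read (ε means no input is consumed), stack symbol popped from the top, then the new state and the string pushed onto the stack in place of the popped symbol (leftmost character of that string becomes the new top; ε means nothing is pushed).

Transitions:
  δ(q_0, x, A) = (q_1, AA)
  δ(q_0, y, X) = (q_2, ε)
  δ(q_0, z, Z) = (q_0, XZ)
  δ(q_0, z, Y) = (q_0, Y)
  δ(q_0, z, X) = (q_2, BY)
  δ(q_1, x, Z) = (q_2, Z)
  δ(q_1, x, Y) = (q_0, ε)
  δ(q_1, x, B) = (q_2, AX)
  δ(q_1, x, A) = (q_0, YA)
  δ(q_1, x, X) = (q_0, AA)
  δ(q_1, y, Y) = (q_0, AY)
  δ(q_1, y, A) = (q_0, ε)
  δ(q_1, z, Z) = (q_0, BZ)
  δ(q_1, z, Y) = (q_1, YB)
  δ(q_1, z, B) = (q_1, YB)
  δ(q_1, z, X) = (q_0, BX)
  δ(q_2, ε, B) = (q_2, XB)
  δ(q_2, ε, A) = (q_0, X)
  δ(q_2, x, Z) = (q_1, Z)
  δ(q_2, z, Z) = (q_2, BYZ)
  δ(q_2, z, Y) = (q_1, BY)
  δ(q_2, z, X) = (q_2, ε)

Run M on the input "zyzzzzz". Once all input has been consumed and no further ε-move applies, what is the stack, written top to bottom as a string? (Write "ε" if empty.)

XBYZ

(q_0, zyzzzzz, Z)
  read z, top Z: go to q_0, push XZ → (q_0, yzzzzz, XZ)
  read y, top X: go to q_2, push ε → (q_2, zzzzz, Z)
  read z, top Z: go to q_2, push BYZ → (q_2, zzzz, BYZ)
  ε-move, top B: go to q_2, push XB → (q_2, zzzz, XBYZ)
  read z, top X: go to q_2, push ε → (q_2, zzz, BYZ)
  ε-move, top B: go to q_2, push XB → (q_2, zzz, XBYZ)
  read z, top X: go to q_2, push ε → (q_2, zz, BYZ)
  ε-move, top B: go to q_2, push XB → (q_2, zz, XBYZ)
  read z, top X: go to q_2, push ε → (q_2, z, BYZ)
  ε-move, top B: go to q_2, push XB → (q_2, z, XBYZ)
  read z, top X: go to q_2, push ε → (q_2, ε, BYZ)
  ε-move, top B: go to q_2, push XB → (q_2, ε, XBYZ)
All input consumed in state q_2 with stack XBYZ.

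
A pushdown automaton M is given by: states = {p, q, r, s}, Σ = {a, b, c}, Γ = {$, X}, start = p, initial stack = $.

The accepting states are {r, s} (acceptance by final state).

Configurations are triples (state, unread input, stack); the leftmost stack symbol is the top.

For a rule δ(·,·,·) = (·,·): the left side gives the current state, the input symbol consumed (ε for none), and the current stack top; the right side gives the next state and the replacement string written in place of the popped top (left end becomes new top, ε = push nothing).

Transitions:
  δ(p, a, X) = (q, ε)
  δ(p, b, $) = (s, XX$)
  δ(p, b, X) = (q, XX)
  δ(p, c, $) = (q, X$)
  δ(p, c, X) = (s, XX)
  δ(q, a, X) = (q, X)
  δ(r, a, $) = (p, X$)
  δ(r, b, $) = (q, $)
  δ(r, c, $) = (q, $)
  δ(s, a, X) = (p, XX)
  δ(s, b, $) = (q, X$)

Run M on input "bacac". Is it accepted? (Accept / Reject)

One accepting computation: (p, bacac, $) ⊢ (s, acac, XX$) ⊢ (p, cac, XXX$) ⊢ (s, ac, XXXX$) ⊢ (p, c, XXXXX$) ⊢ (s, ε, XXXXXX$)
All input consumed and state s ∈ F.

Accept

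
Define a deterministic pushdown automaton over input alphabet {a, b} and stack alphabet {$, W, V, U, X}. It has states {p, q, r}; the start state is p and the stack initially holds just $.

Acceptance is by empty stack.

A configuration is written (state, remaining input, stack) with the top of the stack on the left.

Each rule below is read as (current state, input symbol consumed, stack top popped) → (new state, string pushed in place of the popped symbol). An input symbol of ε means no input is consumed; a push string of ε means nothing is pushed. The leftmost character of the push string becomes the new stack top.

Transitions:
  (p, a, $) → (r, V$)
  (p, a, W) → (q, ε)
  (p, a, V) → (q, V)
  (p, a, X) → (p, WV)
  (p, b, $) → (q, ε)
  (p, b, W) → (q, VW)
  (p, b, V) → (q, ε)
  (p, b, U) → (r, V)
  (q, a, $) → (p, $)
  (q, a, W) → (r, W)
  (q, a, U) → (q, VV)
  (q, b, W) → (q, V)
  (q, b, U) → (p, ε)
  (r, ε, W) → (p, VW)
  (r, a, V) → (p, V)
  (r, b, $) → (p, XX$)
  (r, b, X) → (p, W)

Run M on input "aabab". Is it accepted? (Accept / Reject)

Accept

(p, aabab, $) ⊢ (r, abab, V$) ⊢ (p, bab, V$) ⊢ (q, ab, $) ⊢ (p, b, $) ⊢ (q, ε, ε)
All input consumed and the stack is empty.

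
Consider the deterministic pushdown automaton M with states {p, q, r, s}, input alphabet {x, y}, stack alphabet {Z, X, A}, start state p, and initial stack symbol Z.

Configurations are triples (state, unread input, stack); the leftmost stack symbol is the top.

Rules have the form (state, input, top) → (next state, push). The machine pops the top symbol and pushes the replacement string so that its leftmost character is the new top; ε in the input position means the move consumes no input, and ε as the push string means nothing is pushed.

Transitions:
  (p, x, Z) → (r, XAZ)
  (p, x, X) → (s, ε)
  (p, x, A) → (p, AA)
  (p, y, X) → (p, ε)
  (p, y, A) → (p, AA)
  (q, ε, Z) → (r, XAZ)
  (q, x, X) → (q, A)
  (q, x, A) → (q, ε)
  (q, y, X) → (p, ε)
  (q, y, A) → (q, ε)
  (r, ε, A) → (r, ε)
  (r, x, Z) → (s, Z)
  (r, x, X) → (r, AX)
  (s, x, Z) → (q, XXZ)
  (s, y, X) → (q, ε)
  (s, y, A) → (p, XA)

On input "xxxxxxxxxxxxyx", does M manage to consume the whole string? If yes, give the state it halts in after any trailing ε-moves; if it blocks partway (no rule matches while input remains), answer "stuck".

stuck

(p, xxxxxxxxxxxxyx, Z)
  read x, top Z: go to r, push XAZ → (r, xxxxxxxxxxxyx, XAZ)
  read x, top X: go to r, push AX → (r, xxxxxxxxxxyx, AXAZ)
  ε-move, top A: go to r, push ε → (r, xxxxxxxxxxyx, XAZ)
  read x, top X: go to r, push AX → (r, xxxxxxxxxyx, AXAZ)
  ε-move, top A: go to r, push ε → (r, xxxxxxxxxyx, XAZ)
  read x, top X: go to r, push AX → (r, xxxxxxxxyx, AXAZ)
  ε-move, top A: go to r, push ε → (r, xxxxxxxxyx, XAZ)
  read x, top X: go to r, push AX → (r, xxxxxxxyx, AXAZ)
  ε-move, top A: go to r, push ε → (r, xxxxxxxyx, XAZ)
  read x, top X: go to r, push AX → (r, xxxxxxyx, AXAZ)
  ε-move, top A: go to r, push ε → (r, xxxxxxyx, XAZ)
  read x, top X: go to r, push AX → (r, xxxxxyx, AXAZ)
  ε-move, top A: go to r, push ε → (r, xxxxxyx, XAZ)
  read x, top X: go to r, push AX → (r, xxxxyx, AXAZ)
  ε-move, top A: go to r, push ε → (r, xxxxyx, XAZ)
  read x, top X: go to r, push AX → (r, xxxyx, AXAZ)
  ε-move, top A: go to r, push ε → (r, xxxyx, XAZ)
  read x, top X: go to r, push AX → (r, xxyx, AXAZ)
  ε-move, top A: go to r, push ε → (r, xxyx, XAZ)
  read x, top X: go to r, push AX → (r, xyx, AXAZ)
  ε-move, top A: go to r, push ε → (r, xyx, XAZ)
  read x, top X: go to r, push AX → (r, yx, AXAZ)
  ε-move, top A: go to r, push ε → (r, yx, XAZ)
No transition for (r, y, top X); M blocks with input yx remaining.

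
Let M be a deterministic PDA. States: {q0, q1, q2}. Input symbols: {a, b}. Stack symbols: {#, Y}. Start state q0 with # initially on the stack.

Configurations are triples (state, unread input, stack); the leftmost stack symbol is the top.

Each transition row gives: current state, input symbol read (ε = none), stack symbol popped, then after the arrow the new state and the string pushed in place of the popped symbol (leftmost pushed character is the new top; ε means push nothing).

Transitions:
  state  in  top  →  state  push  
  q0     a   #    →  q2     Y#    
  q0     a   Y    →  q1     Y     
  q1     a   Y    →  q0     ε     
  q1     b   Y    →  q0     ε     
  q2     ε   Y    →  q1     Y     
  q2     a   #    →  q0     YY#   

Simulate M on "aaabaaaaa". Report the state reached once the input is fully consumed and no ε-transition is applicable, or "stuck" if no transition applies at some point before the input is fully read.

(q0, aaabaaaaa, #) ⊢ (q2, aabaaaaa, Y#) ⊢ (q1, aabaaaaa, Y#) ⊢ (q0, abaaaaa, #) ⊢ (q2, baaaaa, Y#) ⊢ (q1, baaaaa, Y#) ⊢ (q0, aaaaa, #) ⊢ (q2, aaaa, Y#) ⊢ (q1, aaaa, Y#) ⊢ (q0, aaa, #) ⊢ (q2, aa, Y#) ⊢ (q1, aa, Y#) ⊢ (q0, a, #) ⊢ (q2, ε, Y#) ⊢ (q1, ε, Y#)
All input consumed; M is in state q1.

q1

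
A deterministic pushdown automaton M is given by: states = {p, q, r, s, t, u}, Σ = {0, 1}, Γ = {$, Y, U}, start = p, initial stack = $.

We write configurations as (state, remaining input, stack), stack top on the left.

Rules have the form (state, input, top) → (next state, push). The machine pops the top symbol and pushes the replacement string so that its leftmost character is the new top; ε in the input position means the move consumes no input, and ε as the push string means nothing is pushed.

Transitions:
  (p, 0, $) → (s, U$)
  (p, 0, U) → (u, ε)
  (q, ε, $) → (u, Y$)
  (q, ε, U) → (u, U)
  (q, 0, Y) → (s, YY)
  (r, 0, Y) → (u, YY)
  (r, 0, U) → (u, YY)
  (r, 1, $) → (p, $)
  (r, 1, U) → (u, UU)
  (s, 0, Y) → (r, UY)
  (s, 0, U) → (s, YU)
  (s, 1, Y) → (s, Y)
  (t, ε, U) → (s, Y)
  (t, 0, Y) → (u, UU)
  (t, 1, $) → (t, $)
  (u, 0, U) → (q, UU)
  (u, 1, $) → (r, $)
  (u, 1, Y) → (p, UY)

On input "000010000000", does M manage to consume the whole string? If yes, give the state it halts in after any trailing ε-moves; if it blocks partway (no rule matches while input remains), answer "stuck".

(p, 000010000000, $) ⊢ (s, 00010000000, U$) ⊢ (s, 0010000000, YU$) ⊢ (r, 010000000, UYU$) ⊢ (u, 10000000, YYYU$) ⊢ (p, 0000000, UYYYU$) ⊢ (u, 000000, YYYU$)
No transition for (u, 0, top Y); M blocks with input 000000 remaining.

stuck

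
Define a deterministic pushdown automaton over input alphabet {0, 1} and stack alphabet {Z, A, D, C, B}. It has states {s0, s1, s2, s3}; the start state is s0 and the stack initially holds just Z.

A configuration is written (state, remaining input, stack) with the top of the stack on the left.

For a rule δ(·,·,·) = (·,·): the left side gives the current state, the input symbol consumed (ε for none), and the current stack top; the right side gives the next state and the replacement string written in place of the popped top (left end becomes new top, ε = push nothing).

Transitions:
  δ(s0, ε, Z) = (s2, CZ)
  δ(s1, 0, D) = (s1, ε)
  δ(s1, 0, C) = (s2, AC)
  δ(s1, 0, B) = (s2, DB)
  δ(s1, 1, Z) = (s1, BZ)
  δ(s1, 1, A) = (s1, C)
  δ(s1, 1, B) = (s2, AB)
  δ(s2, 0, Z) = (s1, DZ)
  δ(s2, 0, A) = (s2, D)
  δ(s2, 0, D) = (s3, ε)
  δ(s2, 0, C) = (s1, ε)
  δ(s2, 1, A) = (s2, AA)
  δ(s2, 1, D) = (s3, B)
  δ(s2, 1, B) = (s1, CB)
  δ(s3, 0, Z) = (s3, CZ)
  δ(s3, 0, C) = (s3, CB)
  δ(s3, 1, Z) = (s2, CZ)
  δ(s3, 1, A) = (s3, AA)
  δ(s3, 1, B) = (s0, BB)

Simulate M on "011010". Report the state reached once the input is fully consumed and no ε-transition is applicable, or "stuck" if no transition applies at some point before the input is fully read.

stuck

(s0, 011010, Z)
  ε-move, top Z: go to s2, push CZ → (s2, 011010, CZ)
  read 0, top C: go to s1, push ε → (s1, 11010, Z)
  read 1, top Z: go to s1, push BZ → (s1, 1010, BZ)
  read 1, top B: go to s2, push AB → (s2, 010, ABZ)
  read 0, top A: go to s2, push D → (s2, 10, DBZ)
  read 1, top D: go to s3, push B → (s3, 0, BBZ)
No transition for (s3, 0, top B); M blocks with input 0 remaining.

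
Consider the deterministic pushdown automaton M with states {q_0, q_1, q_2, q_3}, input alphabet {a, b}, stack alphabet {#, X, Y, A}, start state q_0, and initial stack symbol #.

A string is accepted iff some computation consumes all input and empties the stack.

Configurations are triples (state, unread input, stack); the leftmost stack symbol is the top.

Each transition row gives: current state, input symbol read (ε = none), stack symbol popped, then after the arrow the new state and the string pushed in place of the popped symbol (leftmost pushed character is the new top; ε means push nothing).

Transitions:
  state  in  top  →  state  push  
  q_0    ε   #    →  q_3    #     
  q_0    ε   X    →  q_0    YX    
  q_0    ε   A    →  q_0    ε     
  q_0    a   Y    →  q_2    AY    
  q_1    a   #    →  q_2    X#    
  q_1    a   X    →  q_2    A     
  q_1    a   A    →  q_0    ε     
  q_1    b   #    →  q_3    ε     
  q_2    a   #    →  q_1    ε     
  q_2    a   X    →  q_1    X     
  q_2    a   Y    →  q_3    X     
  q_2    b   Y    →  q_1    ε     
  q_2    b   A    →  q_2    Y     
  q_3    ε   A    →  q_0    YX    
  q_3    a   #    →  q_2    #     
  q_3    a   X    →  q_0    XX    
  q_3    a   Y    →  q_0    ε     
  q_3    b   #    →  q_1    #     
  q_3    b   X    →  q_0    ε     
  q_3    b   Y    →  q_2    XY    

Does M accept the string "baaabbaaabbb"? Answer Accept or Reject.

Accept

(q_0, baaabbaaabbb, #)
  ε-move, top #: go to q_3, push # → (q_3, baaabbaaabbb, #)
  read b, top #: go to q_1, push # → (q_1, aaabbaaabbb, #)
  read a, top #: go to q_2, push X# → (q_2, aabbaaabbb, X#)
  read a, top X: go to q_1, push X → (q_1, abbaaabbb, X#)
  read a, top X: go to q_2, push A → (q_2, bbaaabbb, A#)
  read b, top A: go to q_2, push Y → (q_2, baaabbb, Y#)
  read b, top Y: go to q_1, push ε → (q_1, aaabbb, #)
  read a, top #: go to q_2, push X# → (q_2, aabbb, X#)
  read a, top X: go to q_1, push X → (q_1, abbb, X#)
  read a, top X: go to q_2, push A → (q_2, bbb, A#)
  read b, top A: go to q_2, push Y → (q_2, bb, Y#)
  read b, top Y: go to q_1, push ε → (q_1, b, #)
  read b, top #: go to q_3, push ε → (q_3, ε, ε)
All input consumed and the stack is empty.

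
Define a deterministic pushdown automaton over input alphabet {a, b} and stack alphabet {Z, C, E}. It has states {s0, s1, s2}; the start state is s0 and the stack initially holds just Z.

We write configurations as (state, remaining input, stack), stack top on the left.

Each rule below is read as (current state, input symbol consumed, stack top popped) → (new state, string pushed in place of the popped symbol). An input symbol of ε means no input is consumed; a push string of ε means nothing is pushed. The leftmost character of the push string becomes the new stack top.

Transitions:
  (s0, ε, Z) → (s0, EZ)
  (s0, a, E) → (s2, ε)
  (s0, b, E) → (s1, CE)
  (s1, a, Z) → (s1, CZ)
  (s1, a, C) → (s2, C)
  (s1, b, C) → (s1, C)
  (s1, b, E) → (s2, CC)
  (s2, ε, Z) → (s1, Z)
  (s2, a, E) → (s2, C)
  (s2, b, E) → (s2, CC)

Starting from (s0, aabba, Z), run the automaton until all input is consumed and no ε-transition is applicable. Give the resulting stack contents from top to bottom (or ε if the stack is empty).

(s0, aabba, Z) ⊢ (s0, aabba, EZ) ⊢ (s2, abba, Z) ⊢ (s1, abba, Z) ⊢ (s1, bba, CZ) ⊢ (s1, ba, CZ) ⊢ (s1, a, CZ) ⊢ (s2, ε, CZ)
All input consumed in state s2 with stack CZ.

CZ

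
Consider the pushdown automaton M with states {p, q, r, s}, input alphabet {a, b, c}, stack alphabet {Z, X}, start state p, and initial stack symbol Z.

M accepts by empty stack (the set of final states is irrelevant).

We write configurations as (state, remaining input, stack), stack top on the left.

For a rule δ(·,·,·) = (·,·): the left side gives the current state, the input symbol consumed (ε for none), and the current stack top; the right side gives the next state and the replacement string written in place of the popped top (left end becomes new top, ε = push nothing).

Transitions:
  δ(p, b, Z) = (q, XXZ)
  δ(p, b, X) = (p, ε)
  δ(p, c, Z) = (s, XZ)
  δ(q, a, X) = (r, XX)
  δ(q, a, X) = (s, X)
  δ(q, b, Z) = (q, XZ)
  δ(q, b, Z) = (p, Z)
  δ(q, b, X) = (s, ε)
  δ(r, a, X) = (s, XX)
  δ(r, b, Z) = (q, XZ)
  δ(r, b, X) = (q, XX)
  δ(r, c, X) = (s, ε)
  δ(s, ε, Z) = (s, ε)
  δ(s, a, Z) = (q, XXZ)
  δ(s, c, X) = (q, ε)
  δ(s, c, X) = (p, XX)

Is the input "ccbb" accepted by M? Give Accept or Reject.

Accept

One accepting computation: (p, ccbb, Z) ⊢ (s, cbb, XZ) ⊢ (q, bb, Z) ⊢ (q, b, XZ) ⊢ (s, ε, Z) ⊢ (s, ε, ε)
All input consumed and the stack is empty.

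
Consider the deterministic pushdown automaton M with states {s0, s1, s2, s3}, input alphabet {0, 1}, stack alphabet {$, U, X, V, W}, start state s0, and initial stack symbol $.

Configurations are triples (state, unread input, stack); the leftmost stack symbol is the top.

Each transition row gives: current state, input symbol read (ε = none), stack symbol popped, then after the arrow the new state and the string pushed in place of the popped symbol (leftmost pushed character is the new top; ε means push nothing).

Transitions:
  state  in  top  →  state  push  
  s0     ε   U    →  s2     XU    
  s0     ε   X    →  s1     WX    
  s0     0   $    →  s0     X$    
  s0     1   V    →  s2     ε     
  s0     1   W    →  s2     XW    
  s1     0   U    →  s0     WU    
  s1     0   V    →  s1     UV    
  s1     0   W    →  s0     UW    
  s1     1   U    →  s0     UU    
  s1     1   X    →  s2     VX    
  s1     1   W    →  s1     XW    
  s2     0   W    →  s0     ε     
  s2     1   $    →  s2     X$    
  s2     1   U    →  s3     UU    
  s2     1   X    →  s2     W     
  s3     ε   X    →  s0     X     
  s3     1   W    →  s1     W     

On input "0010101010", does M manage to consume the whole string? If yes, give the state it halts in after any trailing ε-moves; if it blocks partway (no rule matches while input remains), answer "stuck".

s2

(s0, 0010101010, $)
  read 0, top $: go to s0, push X$ → (s0, 010101010, X$)
  ε-move, top X: go to s1, push WX → (s1, 010101010, WX$)
  read 0, top W: go to s0, push UW → (s0, 10101010, UWX$)
  ε-move, top U: go to s2, push XU → (s2, 10101010, XUWX$)
  read 1, top X: go to s2, push W → (s2, 0101010, WUWX$)
  read 0, top W: go to s0, push ε → (s0, 101010, UWX$)
  ε-move, top U: go to s2, push XU → (s2, 101010, XUWX$)
  read 1, top X: go to s2, push W → (s2, 01010, WUWX$)
  read 0, top W: go to s0, push ε → (s0, 1010, UWX$)
  ε-move, top U: go to s2, push XU → (s2, 1010, XUWX$)
  read 1, top X: go to s2, push W → (s2, 010, WUWX$)
  read 0, top W: go to s0, push ε → (s0, 10, UWX$)
  ε-move, top U: go to s2, push XU → (s2, 10, XUWX$)
  read 1, top X: go to s2, push W → (s2, 0, WUWX$)
  read 0, top W: go to s0, push ε → (s0, ε, UWX$)
  ε-move, top U: go to s2, push XU → (s2, ε, XUWX$)
All input consumed; M is in state s2.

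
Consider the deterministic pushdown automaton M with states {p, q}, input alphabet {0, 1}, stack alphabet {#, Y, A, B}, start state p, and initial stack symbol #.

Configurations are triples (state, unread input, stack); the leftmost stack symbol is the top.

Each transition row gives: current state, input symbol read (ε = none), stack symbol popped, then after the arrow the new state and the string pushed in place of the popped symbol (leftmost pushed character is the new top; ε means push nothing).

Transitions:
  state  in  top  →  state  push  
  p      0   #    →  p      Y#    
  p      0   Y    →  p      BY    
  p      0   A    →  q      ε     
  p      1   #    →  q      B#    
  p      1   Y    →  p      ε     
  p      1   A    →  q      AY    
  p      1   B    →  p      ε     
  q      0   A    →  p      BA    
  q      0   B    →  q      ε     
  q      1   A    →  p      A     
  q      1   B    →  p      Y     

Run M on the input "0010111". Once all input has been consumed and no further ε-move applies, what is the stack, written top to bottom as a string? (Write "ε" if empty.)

(p, 0010111, #) ⊢ (p, 010111, Y#) ⊢ (p, 10111, BY#) ⊢ (p, 0111, Y#) ⊢ (p, 111, BY#) ⊢ (p, 11, Y#) ⊢ (p, 1, #) ⊢ (q, ε, B#)
All input consumed in state q with stack B#.

B#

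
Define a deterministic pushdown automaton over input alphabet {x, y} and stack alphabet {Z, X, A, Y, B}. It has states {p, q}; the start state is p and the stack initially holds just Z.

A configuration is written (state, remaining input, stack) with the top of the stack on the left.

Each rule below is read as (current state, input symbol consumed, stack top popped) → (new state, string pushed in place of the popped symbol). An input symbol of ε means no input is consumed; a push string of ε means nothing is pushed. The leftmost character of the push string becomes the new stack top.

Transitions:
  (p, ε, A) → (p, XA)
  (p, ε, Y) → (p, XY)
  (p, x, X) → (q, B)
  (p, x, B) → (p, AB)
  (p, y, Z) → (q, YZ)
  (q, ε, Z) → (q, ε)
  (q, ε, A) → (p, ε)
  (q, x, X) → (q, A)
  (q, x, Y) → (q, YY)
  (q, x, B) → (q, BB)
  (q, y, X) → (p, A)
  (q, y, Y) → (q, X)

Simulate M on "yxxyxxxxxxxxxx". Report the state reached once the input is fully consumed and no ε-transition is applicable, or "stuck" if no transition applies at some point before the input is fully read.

(p, yxxyxxxxxxxxxx, Z)
  read y, top Z: go to q, push YZ → (q, xxyxxxxxxxxxx, YZ)
  read x, top Y: go to q, push YY → (q, xyxxxxxxxxxx, YYZ)
  read x, top Y: go to q, push YY → (q, yxxxxxxxxxx, YYYZ)
  read y, top Y: go to q, push X → (q, xxxxxxxxxx, XYYZ)
  read x, top X: go to q, push A → (q, xxxxxxxxx, AYYZ)
  ε-move, top A: go to p, push ε → (p, xxxxxxxxx, YYZ)
  ε-move, top Y: go to p, push XY → (p, xxxxxxxxx, XYYZ)
  read x, top X: go to q, push B → (q, xxxxxxxx, BYYZ)
  read x, top B: go to q, push BB → (q, xxxxxxx, BBYYZ)
  read x, top B: go to q, push BB → (q, xxxxxx, BBBYYZ)
  read x, top B: go to q, push BB → (q, xxxxx, BBBBYYZ)
  read x, top B: go to q, push BB → (q, xxxx, BBBBBYYZ)
  read x, top B: go to q, push BB → (q, xxx, BBBBBBYYZ)
  read x, top B: go to q, push BB → (q, xx, BBBBBBBYYZ)
  read x, top B: go to q, push BB → (q, x, BBBBBBBBYYZ)
  read x, top B: go to q, push BB → (q, ε, BBBBBBBBBYYZ)
All input consumed; M is in state q.

q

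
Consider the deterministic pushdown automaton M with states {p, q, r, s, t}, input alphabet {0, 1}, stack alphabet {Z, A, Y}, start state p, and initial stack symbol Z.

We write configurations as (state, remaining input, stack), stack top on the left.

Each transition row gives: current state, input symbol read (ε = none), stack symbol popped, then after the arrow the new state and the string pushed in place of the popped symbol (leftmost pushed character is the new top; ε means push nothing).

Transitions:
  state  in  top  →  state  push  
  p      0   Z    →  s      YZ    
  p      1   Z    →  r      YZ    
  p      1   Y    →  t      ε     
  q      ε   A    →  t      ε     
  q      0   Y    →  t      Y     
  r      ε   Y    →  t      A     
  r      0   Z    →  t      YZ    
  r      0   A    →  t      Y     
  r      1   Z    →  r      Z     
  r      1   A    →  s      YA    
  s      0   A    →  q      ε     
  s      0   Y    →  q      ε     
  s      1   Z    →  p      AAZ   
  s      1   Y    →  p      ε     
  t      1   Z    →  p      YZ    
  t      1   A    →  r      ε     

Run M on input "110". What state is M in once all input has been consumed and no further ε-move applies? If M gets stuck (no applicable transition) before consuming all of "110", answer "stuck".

(p, 110, Z)
  read 1, top Z: go to r, push YZ → (r, 10, YZ)
  ε-move, top Y: go to t, push A → (t, 10, AZ)
  read 1, top A: go to r, push ε → (r, 0, Z)
  read 0, top Z: go to t, push YZ → (t, ε, YZ)
All input consumed; M is in state t.

t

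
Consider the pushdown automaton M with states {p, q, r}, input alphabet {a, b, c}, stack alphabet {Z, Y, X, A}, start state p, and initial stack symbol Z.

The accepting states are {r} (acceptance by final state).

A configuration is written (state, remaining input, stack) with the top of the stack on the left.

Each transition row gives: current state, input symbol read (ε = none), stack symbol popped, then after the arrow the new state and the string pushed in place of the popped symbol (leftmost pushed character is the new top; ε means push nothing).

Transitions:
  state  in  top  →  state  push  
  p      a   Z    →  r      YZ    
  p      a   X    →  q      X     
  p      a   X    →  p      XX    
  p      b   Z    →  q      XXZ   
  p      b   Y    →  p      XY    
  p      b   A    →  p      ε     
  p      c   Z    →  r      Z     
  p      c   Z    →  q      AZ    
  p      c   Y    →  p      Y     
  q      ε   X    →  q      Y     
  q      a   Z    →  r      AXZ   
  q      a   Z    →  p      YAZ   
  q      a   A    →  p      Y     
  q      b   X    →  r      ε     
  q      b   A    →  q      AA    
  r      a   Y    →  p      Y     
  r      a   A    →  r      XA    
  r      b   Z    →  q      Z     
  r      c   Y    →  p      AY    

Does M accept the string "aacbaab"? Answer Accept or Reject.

One accepting computation: (p, aacbaab, Z) ⊢ (r, acbaab, YZ) ⊢ (p, cbaab, YZ) ⊢ (p, baab, YZ) ⊢ (p, aab, XYZ) ⊢ (p, ab, XXYZ) ⊢ (q, b, XXYZ) ⊢ (r, ε, XYZ)
All input consumed and state r ∈ F.

Accept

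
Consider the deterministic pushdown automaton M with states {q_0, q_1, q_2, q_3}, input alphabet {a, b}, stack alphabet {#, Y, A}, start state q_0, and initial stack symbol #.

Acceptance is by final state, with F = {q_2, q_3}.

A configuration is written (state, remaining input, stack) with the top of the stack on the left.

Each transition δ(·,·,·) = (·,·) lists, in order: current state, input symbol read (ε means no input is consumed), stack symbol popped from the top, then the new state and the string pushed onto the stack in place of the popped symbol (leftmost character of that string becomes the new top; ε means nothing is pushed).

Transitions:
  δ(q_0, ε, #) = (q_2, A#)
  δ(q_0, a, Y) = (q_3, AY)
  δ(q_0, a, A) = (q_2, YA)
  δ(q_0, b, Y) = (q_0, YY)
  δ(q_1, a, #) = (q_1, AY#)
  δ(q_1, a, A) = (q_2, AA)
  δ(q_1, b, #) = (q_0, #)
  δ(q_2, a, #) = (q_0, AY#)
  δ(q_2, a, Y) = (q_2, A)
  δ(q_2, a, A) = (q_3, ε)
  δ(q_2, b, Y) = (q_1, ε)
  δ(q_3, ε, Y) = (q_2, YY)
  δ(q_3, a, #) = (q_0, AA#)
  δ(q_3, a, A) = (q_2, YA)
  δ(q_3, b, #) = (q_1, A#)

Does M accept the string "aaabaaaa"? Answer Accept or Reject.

Accept

(q_0, aaabaaaa, #)
  ε-move, top #: go to q_2, push A# → (q_2, aaabaaaa, A#)
  read a, top A: go to q_3, push ε → (q_3, aabaaaa, #)
  read a, top #: go to q_0, push AA# → (q_0, abaaaa, AA#)
  read a, top A: go to q_2, push YA → (q_2, baaaa, YAA#)
  read b, top Y: go to q_1, push ε → (q_1, aaaa, AA#)
  read a, top A: go to q_2, push AA → (q_2, aaa, AAA#)
  read a, top A: go to q_3, push ε → (q_3, aa, AA#)
  read a, top A: go to q_2, push YA → (q_2, a, YAA#)
  read a, top Y: go to q_2, push A → (q_2, ε, AAA#)
All input consumed; state q_2 ∈ F.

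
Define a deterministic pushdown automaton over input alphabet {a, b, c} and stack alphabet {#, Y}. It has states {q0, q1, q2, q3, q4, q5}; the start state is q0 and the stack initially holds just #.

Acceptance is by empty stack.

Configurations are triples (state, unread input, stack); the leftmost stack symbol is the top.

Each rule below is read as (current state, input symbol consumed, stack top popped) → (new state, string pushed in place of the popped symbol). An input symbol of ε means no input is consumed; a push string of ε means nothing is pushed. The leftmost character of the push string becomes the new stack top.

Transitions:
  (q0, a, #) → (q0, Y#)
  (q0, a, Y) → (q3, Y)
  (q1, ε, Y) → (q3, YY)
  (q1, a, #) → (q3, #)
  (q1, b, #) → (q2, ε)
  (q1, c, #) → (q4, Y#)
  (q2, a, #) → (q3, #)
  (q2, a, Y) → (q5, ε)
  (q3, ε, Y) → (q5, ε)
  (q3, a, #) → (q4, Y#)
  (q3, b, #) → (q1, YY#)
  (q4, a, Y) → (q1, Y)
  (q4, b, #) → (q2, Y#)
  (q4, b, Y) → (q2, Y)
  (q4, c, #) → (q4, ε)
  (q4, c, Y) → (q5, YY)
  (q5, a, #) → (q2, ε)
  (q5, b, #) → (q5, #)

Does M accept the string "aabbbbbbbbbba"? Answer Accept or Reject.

(q0, aabbbbbbbbbba, #)
  read a, top #: go to q0, push Y# → (q0, abbbbbbbbbba, Y#)
  read a, top Y: go to q3, push Y → (q3, bbbbbbbbbba, Y#)
  ε-move, top Y: go to q5, push ε → (q5, bbbbbbbbbba, #)
  read b, top #: go to q5, push # → (q5, bbbbbbbbba, #)
  read b, top #: go to q5, push # → (q5, bbbbbbbba, #)
  read b, top #: go to q5, push # → (q5, bbbbbbba, #)
  read b, top #: go to q5, push # → (q5, bbbbbba, #)
  read b, top #: go to q5, push # → (q5, bbbbba, #)
  read b, top #: go to q5, push # → (q5, bbbba, #)
  read b, top #: go to q5, push # → (q5, bbba, #)
  read b, top #: go to q5, push # → (q5, bba, #)
  read b, top #: go to q5, push # → (q5, ba, #)
  read b, top #: go to q5, push # → (q5, a, #)
  read a, top #: go to q2, push ε → (q2, ε, ε)
All input consumed and the stack is empty.

Accept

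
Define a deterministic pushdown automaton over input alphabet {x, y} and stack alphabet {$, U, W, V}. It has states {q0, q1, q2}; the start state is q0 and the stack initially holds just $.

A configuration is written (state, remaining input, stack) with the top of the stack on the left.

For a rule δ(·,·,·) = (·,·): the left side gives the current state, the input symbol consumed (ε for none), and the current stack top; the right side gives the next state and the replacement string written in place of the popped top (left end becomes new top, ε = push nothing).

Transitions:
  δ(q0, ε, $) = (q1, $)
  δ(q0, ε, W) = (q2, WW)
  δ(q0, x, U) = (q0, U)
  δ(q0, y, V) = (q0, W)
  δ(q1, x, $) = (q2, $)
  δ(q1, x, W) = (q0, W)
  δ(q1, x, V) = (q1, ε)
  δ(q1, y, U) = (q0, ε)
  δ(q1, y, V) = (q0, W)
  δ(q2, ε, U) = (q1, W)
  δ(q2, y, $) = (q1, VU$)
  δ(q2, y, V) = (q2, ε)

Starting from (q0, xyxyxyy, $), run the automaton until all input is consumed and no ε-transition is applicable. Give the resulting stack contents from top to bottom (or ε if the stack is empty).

WWU$

(q0, xyxyxyy, $)
  ε-move, top $: go to q1, push $ → (q1, xyxyxyy, $)
  read x, top $: go to q2, push $ → (q2, yxyxyy, $)
  read y, top $: go to q1, push VU$ → (q1, xyxyy, VU$)
  read x, top V: go to q1, push ε → (q1, yxyy, U$)
  read y, top U: go to q0, push ε → (q0, xyy, $)
  ε-move, top $: go to q1, push $ → (q1, xyy, $)
  read x, top $: go to q2, push $ → (q2, yy, $)
  read y, top $: go to q1, push VU$ → (q1, y, VU$)
  read y, top V: go to q0, push W → (q0, ε, WU$)
  ε-move, top W: go to q2, push WW → (q2, ε, WWU$)
All input consumed in state q2 with stack WWU$.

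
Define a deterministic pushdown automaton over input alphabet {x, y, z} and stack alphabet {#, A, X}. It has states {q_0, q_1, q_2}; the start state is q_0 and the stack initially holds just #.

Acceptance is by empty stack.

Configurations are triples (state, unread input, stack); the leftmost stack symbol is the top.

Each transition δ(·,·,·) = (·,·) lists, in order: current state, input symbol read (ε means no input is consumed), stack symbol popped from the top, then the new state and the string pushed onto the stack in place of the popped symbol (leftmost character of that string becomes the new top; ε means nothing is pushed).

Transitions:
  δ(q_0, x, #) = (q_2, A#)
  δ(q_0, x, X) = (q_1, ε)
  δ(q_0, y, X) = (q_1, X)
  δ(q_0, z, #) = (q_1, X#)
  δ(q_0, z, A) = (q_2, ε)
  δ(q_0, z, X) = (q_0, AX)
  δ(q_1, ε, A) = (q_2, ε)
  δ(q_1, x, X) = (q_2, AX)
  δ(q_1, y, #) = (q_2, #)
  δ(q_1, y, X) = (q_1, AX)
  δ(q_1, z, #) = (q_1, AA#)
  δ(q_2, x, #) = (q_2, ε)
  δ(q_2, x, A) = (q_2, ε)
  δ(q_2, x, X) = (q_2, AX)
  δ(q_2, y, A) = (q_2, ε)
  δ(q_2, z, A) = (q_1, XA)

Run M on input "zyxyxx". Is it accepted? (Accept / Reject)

(q_0, zyxyxx, #) ⊢ (q_1, yxyxx, X#) ⊢ (q_1, xyxx, AX#) ⊢ (q_2, xyxx, X#) ⊢ (q_2, yxx, AX#) ⊢ (q_2, xx, X#) ⊢ (q_2, x, AX#) ⊢ (q_2, ε, X#)
All input consumed; stack is X#, not empty, and no further ε-move applies.

Reject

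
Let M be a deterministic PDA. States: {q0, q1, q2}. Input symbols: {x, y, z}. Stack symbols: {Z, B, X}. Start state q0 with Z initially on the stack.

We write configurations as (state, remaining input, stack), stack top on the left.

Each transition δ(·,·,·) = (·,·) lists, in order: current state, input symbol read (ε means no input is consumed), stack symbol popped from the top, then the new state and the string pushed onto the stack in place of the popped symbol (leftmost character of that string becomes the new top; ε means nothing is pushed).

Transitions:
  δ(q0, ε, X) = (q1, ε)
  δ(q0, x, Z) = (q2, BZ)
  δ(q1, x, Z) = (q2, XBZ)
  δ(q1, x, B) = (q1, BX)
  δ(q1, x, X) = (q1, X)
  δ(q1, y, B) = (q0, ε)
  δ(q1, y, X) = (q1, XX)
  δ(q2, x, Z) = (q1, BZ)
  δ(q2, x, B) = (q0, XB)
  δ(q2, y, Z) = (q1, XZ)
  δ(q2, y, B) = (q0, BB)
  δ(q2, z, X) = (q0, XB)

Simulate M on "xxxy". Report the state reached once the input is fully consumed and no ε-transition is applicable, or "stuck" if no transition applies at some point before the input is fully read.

(q0, xxxy, Z)
  read x, top Z: go to q2, push BZ → (q2, xxy, BZ)
  read x, top B: go to q0, push XB → (q0, xy, XBZ)
  ε-move, top X: go to q1, push ε → (q1, xy, BZ)
  read x, top B: go to q1, push BX → (q1, y, BXZ)
  read y, top B: go to q0, push ε → (q0, ε, XZ)
  ε-move, top X: go to q1, push ε → (q1, ε, Z)
All input consumed; M is in state q1.

q1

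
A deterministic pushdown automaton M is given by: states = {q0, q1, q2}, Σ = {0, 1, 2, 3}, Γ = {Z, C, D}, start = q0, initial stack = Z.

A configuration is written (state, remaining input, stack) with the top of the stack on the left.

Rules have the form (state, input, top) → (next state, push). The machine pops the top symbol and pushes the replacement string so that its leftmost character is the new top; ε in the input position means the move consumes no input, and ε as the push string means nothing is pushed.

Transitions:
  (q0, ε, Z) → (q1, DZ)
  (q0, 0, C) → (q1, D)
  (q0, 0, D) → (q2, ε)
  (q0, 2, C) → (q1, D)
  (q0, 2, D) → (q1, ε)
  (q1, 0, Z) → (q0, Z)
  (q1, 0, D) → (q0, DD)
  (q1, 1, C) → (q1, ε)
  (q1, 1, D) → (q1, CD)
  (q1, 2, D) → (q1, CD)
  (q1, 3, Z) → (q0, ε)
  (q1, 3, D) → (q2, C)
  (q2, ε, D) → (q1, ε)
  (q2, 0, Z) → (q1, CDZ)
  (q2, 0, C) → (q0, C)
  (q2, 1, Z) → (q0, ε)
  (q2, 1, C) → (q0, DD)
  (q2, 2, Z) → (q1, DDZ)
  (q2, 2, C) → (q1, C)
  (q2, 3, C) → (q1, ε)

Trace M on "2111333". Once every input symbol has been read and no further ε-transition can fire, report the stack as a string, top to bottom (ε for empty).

(q0, 2111333, Z)
  ε-move, top Z: go to q1, push DZ → (q1, 2111333, DZ)
  read 2, top D: go to q1, push CD → (q1, 111333, CDZ)
  read 1, top C: go to q1, push ε → (q1, 11333, DZ)
  read 1, top D: go to q1, push CD → (q1, 1333, CDZ)
  read 1, top C: go to q1, push ε → (q1, 333, DZ)
  read 3, top D: go to q2, push C → (q2, 33, CZ)
  read 3, top C: go to q1, push ε → (q1, 3, Z)
  read 3, top Z: go to q0, push ε → (q0, ε, ε)
All input consumed in state q0 with stack ε.

ε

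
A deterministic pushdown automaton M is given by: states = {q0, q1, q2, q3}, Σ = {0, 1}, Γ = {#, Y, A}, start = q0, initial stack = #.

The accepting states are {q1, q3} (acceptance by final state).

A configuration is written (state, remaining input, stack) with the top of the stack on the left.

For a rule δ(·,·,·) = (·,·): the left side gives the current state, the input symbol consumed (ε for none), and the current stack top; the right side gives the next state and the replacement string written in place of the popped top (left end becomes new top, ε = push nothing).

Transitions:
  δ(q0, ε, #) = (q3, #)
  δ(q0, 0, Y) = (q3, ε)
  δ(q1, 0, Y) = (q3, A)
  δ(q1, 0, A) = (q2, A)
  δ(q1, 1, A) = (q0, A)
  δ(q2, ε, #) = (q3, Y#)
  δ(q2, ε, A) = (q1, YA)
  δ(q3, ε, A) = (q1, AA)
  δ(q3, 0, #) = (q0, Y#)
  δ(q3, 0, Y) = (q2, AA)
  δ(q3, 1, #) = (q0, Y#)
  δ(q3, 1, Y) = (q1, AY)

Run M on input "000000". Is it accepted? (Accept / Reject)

(q0, 000000, #) ⊢ (q3, 000000, #) ⊢ (q0, 00000, Y#) ⊢ (q3, 0000, #) ⊢ (q0, 000, Y#) ⊢ (q3, 00, #) ⊢ (q0, 0, Y#) ⊢ (q3, ε, #)
All input consumed; state q3 ∈ F.

Accept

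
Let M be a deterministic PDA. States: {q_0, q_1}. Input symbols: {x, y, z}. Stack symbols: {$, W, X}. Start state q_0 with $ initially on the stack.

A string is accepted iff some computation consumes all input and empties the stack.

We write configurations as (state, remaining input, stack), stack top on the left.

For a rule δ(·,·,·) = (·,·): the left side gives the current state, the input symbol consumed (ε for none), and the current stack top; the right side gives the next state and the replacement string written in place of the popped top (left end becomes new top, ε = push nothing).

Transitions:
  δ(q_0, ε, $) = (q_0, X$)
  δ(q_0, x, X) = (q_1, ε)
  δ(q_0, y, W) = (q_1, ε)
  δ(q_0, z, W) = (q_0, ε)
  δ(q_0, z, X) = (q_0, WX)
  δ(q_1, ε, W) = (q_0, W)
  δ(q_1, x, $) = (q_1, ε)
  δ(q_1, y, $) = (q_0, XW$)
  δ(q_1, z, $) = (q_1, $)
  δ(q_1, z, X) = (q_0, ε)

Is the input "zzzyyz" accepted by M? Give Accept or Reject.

(q_0, zzzyyz, $) ⊢ (q_0, zzzyyz, X$) ⊢ (q_0, zzyyz, WX$) ⊢ (q_0, zyyz, X$) ⊢ (q_0, yyz, WX$) ⊢ (q_1, yz, X$)
No transition applies at (q_1, yz, X$); input not fully consumed.

Reject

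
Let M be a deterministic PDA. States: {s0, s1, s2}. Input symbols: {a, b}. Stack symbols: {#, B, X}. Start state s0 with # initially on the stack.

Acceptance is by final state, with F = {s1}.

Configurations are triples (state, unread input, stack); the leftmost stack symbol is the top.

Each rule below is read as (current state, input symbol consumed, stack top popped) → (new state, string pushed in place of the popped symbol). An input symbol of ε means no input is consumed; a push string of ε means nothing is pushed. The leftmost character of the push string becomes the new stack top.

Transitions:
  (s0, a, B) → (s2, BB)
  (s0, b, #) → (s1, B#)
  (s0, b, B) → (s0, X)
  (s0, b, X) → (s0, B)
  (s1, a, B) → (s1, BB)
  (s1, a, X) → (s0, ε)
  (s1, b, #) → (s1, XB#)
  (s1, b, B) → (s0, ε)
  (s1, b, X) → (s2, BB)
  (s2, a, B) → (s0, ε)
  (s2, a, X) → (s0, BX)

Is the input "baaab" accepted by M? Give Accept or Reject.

(s0, baaab, #)
  read b, top #: go to s1, push B# → (s1, aaab, B#)
  read a, top B: go to s1, push BB → (s1, aab, BB#)
  read a, top B: go to s1, push BB → (s1, ab, BBB#)
  read a, top B: go to s1, push BB → (s1, b, BBBB#)
  read b, top B: go to s0, push ε → (s0, ε, BBB#)
All input consumed; state s0 ∉ F and no further ε-move applies.

Reject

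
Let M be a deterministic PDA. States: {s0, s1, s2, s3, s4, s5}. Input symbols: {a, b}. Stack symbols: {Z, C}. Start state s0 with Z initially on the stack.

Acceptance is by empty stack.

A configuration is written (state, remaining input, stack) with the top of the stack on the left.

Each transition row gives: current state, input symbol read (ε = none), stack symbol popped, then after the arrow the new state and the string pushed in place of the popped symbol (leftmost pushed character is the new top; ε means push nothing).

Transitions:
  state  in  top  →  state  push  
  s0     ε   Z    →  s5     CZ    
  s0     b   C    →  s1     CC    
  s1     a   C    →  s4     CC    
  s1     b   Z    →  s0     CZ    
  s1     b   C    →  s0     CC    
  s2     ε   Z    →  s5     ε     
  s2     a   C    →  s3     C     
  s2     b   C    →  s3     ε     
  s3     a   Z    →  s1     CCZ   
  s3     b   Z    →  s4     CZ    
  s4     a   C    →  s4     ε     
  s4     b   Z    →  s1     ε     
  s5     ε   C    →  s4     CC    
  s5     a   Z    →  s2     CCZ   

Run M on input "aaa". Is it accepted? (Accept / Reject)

(s0, aaa, Z)
  ε-move, top Z: go to s5, push CZ → (s5, aaa, CZ)
  ε-move, top C: go to s4, push CC → (s4, aaa, CCZ)
  read a, top C: go to s4, push ε → (s4, aa, CZ)
  read a, top C: go to s4, push ε → (s4, a, Z)
No transition applies at (s4, a, Z); input not fully consumed.

Reject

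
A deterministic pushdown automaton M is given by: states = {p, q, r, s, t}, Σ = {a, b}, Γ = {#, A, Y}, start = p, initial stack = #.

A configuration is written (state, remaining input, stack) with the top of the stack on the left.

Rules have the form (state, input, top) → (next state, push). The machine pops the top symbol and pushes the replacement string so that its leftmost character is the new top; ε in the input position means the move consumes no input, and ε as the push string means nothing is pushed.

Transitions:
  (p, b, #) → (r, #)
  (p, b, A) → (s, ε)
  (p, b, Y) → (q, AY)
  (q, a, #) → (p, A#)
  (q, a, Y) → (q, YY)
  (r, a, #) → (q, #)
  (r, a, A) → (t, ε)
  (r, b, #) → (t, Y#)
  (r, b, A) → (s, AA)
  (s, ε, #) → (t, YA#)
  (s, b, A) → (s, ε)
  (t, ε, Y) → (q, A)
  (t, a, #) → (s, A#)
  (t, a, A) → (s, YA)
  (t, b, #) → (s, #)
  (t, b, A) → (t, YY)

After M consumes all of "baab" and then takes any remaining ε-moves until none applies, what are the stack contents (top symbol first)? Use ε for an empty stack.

(p, baab, #)
  read b, top #: go to r, push # → (r, aab, #)
  read a, top #: go to q, push # → (q, ab, #)
  read a, top #: go to p, push A# → (p, b, A#)
  read b, top A: go to s, push ε → (s, ε, #)
  ε-move, top #: go to t, push YA# → (t, ε, YA#)
  ε-move, top Y: go to q, push A → (q, ε, AA#)
All input consumed in state q with stack AA#.

AA#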